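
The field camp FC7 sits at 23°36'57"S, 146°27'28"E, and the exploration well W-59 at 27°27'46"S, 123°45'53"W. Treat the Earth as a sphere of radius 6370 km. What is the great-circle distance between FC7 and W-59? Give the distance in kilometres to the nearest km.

FC7: φ = -23.61583°, λ = +146.45778°
W-59: φ = -27.46278°, λ = -123.76472°
Δφ = -3.8469°,  Δλ = 89.7775°
a = sin²(Δφ/2) + cos φ₁ cos φ₂ sin²(Δλ/2) = 0.406048
c = 2·arcsin(√a) = 1.381769 rad = 79.1695°
d = R·c = 6370 × 1.381769 = 8801.9 km

8802 km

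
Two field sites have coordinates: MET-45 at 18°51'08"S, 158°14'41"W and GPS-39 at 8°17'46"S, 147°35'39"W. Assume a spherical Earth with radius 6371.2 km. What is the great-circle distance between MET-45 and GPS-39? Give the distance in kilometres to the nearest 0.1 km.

MET-45: φ = -18.85222°, λ = -158.24472°
GPS-39: φ = -8.29611°, λ = -147.59417°
Δφ = 10.5561°,  Δλ = 10.6506°
a = sin²(Δφ/2) + cos φ₁ cos φ₂ sin²(Δλ/2) = 0.016528
c = 2·arcsin(√a) = 0.257839 rad = 14.7731°
d = R·c = 6371.2 × 0.257839 = 1642.7 km

1642.7 km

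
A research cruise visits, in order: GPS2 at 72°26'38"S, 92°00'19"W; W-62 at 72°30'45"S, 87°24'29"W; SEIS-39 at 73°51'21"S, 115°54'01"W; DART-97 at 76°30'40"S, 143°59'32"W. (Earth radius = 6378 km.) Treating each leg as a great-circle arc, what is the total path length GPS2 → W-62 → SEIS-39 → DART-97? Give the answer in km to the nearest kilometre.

1917 km

GPS2: φ = -72.44389°, λ = -92.00528°
W-62: φ = -72.51250°, λ = -87.40806°
SEIS-39: φ = -73.85583°, λ = -115.90028°
DART-97: φ = -76.51111°, λ = -143.99222°
GPS2→W-62: c = 0.024180 rad, d = 154.22 km
W-62→SEIS-39: c = 0.144312 rad, d = 920.42 km
SEIS-39→DART-97: c = 0.132114 rad, d = 842.63 km
Total = 154.22 + 920.42 + 842.63 = 1917.27 km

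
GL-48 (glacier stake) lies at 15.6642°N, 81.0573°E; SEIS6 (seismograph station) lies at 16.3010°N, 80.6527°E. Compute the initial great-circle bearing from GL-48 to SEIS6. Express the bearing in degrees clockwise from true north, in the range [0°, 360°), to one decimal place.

328.6°

Δλ = -0.4046°
y = sin Δλ · cos φ₂ = -0.006778
x = cos φ₁ sin φ₂ − sin φ₁ cos φ₂ cos Δλ = 0.011120
θ = atan2(y, x) = -31.3613° → 328.6387° (mod 360°)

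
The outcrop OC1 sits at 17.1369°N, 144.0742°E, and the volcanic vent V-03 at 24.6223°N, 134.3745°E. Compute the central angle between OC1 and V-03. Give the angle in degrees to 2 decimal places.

11.75°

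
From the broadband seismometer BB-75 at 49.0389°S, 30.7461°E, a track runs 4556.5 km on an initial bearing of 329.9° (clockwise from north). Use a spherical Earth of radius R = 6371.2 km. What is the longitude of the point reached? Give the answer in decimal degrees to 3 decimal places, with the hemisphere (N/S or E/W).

δ = d/R = 4556.5/6371.2 = 0.715171 rad
φ₂ = arcsin(sin φ₁ cos δ + cos φ₁ sin δ cos θ)
   = arcsin(-0.75515·0.75498 + 0.65555·0.65575·0.86515) = -11.43304°
λ₂ = λ₁ + atan2(sin θ sin δ cos φ₁, cos δ − sin φ₁ sin φ₂) = 11.14183°

11.142°E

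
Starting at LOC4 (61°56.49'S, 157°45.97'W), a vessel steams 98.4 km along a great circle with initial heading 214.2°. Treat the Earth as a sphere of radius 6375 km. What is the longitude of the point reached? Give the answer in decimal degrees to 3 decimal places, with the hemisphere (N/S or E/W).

158.849°W

LOC4: φ = -61.94150°, λ = -157.76617°
δ = d/R = 98.4/6375 = 0.015435 rad
φ₂ = arcsin(sin φ₁ cos δ + cos φ₁ sin δ cos θ)
   = arcsin(-0.88247·0.99988 + 0.47037·0.01543·-0.82708) = -62.66880°
λ₂ = λ₁ + atan2(sin θ sin δ cos φ₁, cos δ − sin φ₁ sin φ₂) = -158.84887°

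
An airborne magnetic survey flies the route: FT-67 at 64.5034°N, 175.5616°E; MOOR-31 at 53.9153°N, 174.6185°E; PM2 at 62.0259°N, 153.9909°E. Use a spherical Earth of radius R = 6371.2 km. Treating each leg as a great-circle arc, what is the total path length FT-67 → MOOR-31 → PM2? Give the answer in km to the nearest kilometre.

FT-67→MOOR-31: c = 0.184984 rad, d = 1178.57 km
MOOR-31→PM2: c = 0.235980 rad, d = 1503.48 km
Total = 1178.57 + 1503.48 = 2682.05 km

2682 km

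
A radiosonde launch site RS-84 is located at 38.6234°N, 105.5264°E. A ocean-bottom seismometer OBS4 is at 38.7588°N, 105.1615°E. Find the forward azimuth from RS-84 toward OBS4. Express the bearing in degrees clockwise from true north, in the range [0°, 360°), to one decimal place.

Δλ = -0.3649°
y = sin Δλ · cos φ₂ = -0.004966
x = cos φ₁ sin φ₂ − sin φ₁ cos φ₂ cos Δλ = 0.002373
θ = atan2(y, x) = -64.4597° → 295.5403° (mod 360°)

295.5°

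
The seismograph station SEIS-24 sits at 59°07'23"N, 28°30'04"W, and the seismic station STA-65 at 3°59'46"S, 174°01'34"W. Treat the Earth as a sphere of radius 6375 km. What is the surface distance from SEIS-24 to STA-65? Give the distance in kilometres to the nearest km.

13219 km

SEIS-24: φ = +59.12306°, λ = -28.50111°
STA-65: φ = -3.99611°, λ = -174.02611°
Δφ = -63.1192°,  Δλ = -145.5250°
a = sin²(Δφ/2) + cos φ₁ cos φ₂ sin²(Δλ/2) = 0.740924
c = 2·arcsin(√a) = 2.073559 rad = 118.8062°
d = R·c = 6375 × 2.073559 = 13218.9 km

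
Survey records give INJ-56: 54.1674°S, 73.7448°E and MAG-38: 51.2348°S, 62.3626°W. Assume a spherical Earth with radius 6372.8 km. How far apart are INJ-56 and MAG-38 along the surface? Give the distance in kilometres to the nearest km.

7609 km

Δφ = 2.9326°,  Δλ = -136.1074°
a = sin²(Δφ/2) + cos φ₁ cos φ₂ sin²(Δλ/2) = 0.316004
c = 2·arcsin(√a) = 1.193948 rad = 68.4082°
d = R·c = 6372.8 × 1.193948 = 7608.8 km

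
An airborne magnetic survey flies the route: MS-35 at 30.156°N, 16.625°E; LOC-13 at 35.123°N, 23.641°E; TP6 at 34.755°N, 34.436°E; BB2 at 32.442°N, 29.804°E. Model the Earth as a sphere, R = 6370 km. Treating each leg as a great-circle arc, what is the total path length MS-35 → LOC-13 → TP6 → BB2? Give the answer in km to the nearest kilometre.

2342 km

MS-35→LOC-13: c = 0.134645 rad, d = 857.69 km
LOC-13→TP6: c = 0.154508 rad, d = 984.21 km
TP6→BB2: c = 0.078497 rad, d = 500.03 km
Total = 857.69 + 984.21 + 500.03 = 2341.93 km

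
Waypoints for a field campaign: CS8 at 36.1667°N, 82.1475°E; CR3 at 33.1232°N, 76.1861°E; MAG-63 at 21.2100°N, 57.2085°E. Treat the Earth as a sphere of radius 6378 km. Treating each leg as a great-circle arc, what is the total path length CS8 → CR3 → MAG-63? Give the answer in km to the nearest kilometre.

CS8→CR3: c = 0.100709 rad, d = 642.32 km
CR3→MAG-63: c = 0.359640 rad, d = 2293.78 km
Total = 642.32 + 2293.78 = 2936.11 km

2936 km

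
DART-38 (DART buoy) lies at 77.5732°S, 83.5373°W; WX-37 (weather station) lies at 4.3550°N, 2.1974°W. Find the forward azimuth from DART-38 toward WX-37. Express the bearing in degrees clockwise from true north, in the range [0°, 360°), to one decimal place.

80.6°

Δλ = 81.3399°
y = sin Δλ · cos φ₂ = 0.985745
x = cos φ₁ sin φ₂ − sin φ₁ cos φ₂ cos Δλ = 0.162961
θ = atan2(y, x) = 80.6129° → 80.6129° (mod 360°)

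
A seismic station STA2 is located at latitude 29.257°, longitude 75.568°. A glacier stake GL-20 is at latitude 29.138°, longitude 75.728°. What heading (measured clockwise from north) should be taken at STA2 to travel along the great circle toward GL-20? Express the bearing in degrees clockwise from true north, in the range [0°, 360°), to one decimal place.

130.4°

Δλ = 0.1600°
y = sin Δλ · cos φ₂ = 0.002439
x = cos φ₁ sin φ₂ − sin φ₁ cos φ₂ cos Δλ = -0.002075
θ = atan2(y, x) = 130.3920° → 130.3920° (mod 360°)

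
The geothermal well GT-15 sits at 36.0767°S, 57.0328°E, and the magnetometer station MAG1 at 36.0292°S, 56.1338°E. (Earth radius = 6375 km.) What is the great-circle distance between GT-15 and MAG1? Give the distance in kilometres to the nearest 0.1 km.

81.0 km

Δφ = 0.0475°,  Δλ = -0.8990°
a = sin²(Δφ/2) + cos φ₁ cos φ₂ sin²(Δλ/2) = 0.000040
c = 2·arcsin(√a) = 0.012712 rad = 0.7284°
d = R·c = 6375 × 0.012712 = 81.0 km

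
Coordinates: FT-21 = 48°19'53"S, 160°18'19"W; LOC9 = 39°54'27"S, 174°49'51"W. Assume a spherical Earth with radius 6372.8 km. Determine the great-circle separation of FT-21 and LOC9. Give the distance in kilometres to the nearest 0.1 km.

FT-21: φ = -48.33139°, λ = -160.30528°
LOC9: φ = -39.90750°, λ = -174.83083°
Δφ = 8.4239°,  Δλ = -14.5256°
a = sin²(Δφ/2) + cos φ₁ cos φ₂ sin²(Δλ/2) = 0.013545
c = 2·arcsin(√a) = 0.233292 rad = 13.3667°
d = R·c = 6372.8 × 0.233292 = 1486.7 km

1486.7 km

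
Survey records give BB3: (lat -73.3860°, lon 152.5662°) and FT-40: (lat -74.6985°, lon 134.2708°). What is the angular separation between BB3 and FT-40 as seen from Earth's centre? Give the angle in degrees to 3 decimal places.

Δφ = -1.3125°,  Δλ = -18.2954°
a = sin²(Δφ/2) + cos φ₁ cos φ₂ sin²(Δλ/2) = 0.002038
c = 2·arcsin(√a) = 0.090325 rad = 5.1752°

5.175°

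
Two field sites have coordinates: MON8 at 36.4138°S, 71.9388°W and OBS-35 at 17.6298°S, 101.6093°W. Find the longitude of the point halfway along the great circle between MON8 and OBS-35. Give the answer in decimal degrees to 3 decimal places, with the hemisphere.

Bx = cos φ₂ cos Δλ = 0.828078,  By = cos φ₂ sin Δλ = -0.471762
φₘ = atan2(sin φ₁ + sin φ₂, √((cos φ₁ + Bx)² + By²)) = -27.80985°
λₘ = λ₁ + atan2(By, cos φ₁ + Bx) = -88.05404°

88.054°W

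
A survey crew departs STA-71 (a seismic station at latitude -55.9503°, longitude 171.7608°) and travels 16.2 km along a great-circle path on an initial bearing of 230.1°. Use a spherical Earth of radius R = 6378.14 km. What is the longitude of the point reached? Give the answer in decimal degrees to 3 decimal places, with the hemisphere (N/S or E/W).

171.561°E

δ = d/R = 16.2/6378.14 = 0.002540 rad
φ₂ = arcsin(sin φ₁ cos δ + cos φ₁ sin δ cos θ)
   = arcsin(-0.82855·1.00000 + 0.55991·0.00254·-0.64145) = -56.04349°
λ₂ = λ₁ + atan2(sin θ sin δ cos φ₁, cos δ − sin φ₁ sin φ₂) = 171.56092°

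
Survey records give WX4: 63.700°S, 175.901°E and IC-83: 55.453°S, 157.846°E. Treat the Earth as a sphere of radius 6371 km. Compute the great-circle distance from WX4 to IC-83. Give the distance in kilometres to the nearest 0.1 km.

1360.5 km

Δφ = 8.2470°,  Δλ = -18.0550°
a = sin²(Δφ/2) + cos φ₁ cos φ₂ sin²(Δλ/2) = 0.011357
c = 2·arcsin(√a) = 0.213540 rad = 12.2349°
d = R·c = 6371 × 0.213540 = 1360.5 km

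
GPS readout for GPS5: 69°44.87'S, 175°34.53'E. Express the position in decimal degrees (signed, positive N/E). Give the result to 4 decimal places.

lat: 69.7478° S → -69.7478°
lon: 175.5755° E → +175.5755°

-69.7478°, +175.5755°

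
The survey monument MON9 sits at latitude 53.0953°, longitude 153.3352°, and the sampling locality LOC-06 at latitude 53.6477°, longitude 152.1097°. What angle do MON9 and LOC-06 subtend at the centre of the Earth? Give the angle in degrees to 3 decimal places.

Δφ = 0.5524°,  Δλ = -1.2255°
a = sin²(Δφ/2) + cos φ₁ cos φ₂ sin²(Δλ/2) = 0.000064
c = 2·arcsin(√a) = 0.015993 rad = 0.9164°

0.916°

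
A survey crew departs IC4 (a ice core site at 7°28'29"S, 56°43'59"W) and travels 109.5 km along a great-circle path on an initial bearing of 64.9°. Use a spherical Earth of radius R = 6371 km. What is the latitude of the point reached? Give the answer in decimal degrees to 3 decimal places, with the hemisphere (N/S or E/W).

7.056°S

IC4: φ = -7.47472°, λ = -56.73306°
δ = d/R = 109.5/6371 = 0.017187 rad
φ₂ = arcsin(sin φ₁ cos δ + cos φ₁ sin δ cos θ)
   = arcsin(-0.13009·0.99985 + 0.99150·0.01719·0.42420) = -7.05610°
λ₂ = λ₁ + atan2(sin θ sin δ cos φ₁, cos δ − sin φ₁ sin φ₂) = -55.83449°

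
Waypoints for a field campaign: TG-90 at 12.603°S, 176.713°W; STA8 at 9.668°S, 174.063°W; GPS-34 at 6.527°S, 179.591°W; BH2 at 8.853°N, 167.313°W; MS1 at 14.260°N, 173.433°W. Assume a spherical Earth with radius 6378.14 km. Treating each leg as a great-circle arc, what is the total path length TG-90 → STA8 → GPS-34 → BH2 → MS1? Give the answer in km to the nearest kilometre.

TG-90→STA8: c = 0.068432 rad, d = 436.47 km
STA8→GPS-34: c = 0.110122 rad, d = 702.37 km
GPS-34→BH2: c = 0.343047 rad, d = 2188.00 km
BH2→MS1: c = 0.140881 rad, d = 898.56 km
Total = 436.47 + 702.37 + 2188.00 + 898.56 = 4225.40 km

4225 km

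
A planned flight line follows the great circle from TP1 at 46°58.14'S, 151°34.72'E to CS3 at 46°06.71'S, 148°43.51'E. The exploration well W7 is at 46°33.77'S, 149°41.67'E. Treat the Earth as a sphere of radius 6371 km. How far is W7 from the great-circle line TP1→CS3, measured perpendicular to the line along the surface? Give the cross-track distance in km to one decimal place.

15.1 km

TP1: φ = -46.96900°, λ = +151.57867°
CS3: φ = -46.11183°, λ = +148.72517°
W7: φ = -46.56283°, λ = +149.69450°
δ₁₃ = central angle TP1→W7 = 0.023614 rad  (haversine)
θ₁₃ = bearing TP1→W7 = 286.781°,  θ₁₂ = bearing TP1→CS3 = 292.551°
dₓₜ = R·arcsin(sin δ₁₃ · sin(θ₁₃ − θ₁₂)) = 6371·arcsin(0.02361·sin(-5.770°)) = -15.124 km
|dₓₜ| = 15.124 km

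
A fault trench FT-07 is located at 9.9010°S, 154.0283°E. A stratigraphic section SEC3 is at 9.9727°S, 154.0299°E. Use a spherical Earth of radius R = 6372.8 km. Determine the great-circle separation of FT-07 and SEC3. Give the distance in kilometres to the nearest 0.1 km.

8.0 km

Δφ = -0.0717°,  Δλ = 0.0016°
a = sin²(Δφ/2) + cos φ₁ cos φ₂ sin²(Δλ/2) = 0.000000
c = 2·arcsin(√a) = 0.001252 rad = 0.0717°
d = R·c = 6372.8 × 0.001252 = 8.0 km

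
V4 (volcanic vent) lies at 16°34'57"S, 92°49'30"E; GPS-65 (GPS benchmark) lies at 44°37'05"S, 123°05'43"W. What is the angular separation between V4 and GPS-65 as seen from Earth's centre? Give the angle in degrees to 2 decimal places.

110.61°

V4: φ = -16.58250°, λ = +92.82500°
GPS-65: φ = -44.61806°, λ = -123.09528°
Δφ = -28.0356°,  Δλ = 144.0797°
a = sin²(Δφ/2) + cos φ₁ cos φ₂ sin²(Δλ/2) = 0.676007
c = 2·arcsin(√a) = 1.930518 rad = 110.6105°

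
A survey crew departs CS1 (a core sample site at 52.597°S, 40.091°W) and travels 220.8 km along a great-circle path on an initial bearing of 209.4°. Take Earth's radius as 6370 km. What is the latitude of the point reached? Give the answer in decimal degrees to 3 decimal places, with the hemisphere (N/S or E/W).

δ = d/R = 220.8/6370 = 0.034662 rad
φ₂ = arcsin(sin φ₁ cos δ + cos φ₁ sin δ cos θ)
   = arcsin(-0.79438·0.99940 + 0.60742·0.03466·-0.87121) = -54.31586°
λ₂ = λ₁ + atan2(sin θ sin δ cos φ₁, cos δ − sin φ₁ sin φ₂) = -41.76228°

54.316°S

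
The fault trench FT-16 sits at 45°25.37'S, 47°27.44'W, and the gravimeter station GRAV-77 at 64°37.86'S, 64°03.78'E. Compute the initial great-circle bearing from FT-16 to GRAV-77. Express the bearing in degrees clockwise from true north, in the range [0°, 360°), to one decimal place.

151.9°

FT-16: φ = -45.42283°, λ = -47.45733°
GRAV-77: φ = -64.63100°, λ = +64.06300°
Δλ = 111.5203°
y = sin Δλ · cos φ₂ = 0.398578
x = cos φ₁ sin φ₂ − sin φ₁ cos φ₂ cos Δλ = -0.746137
θ = atan2(y, x) = 151.8894° → 151.8894° (mod 360°)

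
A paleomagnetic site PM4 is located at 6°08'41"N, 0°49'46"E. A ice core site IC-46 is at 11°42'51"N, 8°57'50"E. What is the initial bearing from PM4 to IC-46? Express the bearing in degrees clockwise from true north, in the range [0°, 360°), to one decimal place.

54.7°

PM4: φ = +6.14472°, λ = +0.82944°
IC-46: φ = +11.71417°, λ = +8.96389°
Δλ = 8.1344°
y = sin Δλ · cos φ₂ = 0.138549
x = cos φ₁ sin φ₂ − sin φ₁ cos φ₂ cos Δλ = 0.098107
θ = atan2(y, x) = 54.6977° → 54.6977° (mod 360°)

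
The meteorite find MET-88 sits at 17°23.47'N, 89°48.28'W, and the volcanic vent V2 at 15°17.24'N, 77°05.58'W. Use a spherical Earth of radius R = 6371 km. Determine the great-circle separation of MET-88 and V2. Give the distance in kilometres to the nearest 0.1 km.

1376.1 km

MET-88: φ = +17.39117°, λ = -89.80467°
V2: φ = +15.28733°, λ = -77.09300°
Δφ = -2.1038°,  Δλ = 12.7117°
a = sin²(Δφ/2) + cos φ₁ cos φ₂ sin²(Δλ/2) = 0.011618
c = 2·arcsin(√a) = 0.215994 rad = 12.3756°
d = R·c = 6371 × 0.215994 = 1376.1 km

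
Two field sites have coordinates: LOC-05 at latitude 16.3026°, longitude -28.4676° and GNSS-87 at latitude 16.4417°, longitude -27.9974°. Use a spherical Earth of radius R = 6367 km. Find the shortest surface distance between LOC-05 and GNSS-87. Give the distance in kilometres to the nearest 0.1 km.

Δφ = 0.1391°,  Δλ = 0.4702°
a = sin²(Δφ/2) + cos φ₁ cos φ₂ sin²(Δλ/2) = 0.000017
c = 2·arcsin(√a) = 0.008240 rad = 0.4721°
d = R·c = 6367 × 0.008240 = 52.5 km

52.5 km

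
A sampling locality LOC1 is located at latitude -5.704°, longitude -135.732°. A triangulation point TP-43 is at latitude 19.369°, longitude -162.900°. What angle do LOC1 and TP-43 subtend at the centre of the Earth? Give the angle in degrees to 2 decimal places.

36.66°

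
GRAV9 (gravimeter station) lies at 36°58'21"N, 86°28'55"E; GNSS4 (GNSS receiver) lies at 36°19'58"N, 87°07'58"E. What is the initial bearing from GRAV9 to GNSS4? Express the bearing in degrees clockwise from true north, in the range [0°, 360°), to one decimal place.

140.6°

GRAV9: φ = +36.97250°, λ = +86.48194°
GNSS4: φ = +36.33278°, λ = +87.13278°
Δλ = 0.6508°
y = sin Δλ · cos φ₂ = 0.009151
x = cos φ₁ sin φ₂ − sin φ₁ cos φ₂ cos Δλ = -0.011134
θ = atan2(y, x) = 140.5838° → 140.5838° (mod 360°)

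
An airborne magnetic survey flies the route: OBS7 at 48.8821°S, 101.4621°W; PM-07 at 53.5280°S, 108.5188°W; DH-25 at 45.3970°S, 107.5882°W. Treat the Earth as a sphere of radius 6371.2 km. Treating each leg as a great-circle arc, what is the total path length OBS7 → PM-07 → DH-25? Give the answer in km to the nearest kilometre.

1619 km

OBS7→PM-07: c = 0.111833 rad, d = 712.51 km
PM-07→DH-25: c = 0.142301 rad, d = 906.63 km
Total = 712.51 + 906.63 = 1619.14 km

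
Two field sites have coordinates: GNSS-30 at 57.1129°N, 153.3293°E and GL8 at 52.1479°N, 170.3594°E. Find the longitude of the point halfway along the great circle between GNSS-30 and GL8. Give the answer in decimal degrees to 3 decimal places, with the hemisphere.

162.368°E

Bx = cos φ₂ cos Δλ = 0.586718,  By = cos φ₂ sin Δλ = 0.179715
φₘ = atan2(sin φ₁ + sin φ₂, √((cos φ₁ + Bx)² + By²)) = 54.92849°
λₘ = λ₁ + atan2(By, cos φ₁ + Bx) = 162.36825°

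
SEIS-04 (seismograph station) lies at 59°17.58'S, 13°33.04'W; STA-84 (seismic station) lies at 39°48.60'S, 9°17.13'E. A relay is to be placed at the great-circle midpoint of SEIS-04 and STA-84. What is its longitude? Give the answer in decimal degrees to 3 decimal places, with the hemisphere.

0.196°E

SEIS-04: φ = -59.29300°, λ = -13.55067°
STA-84: φ = -39.81000°, λ = +9.28550°
Bx = cos φ₂ cos Δλ = 0.707961,  By = cos φ₂ sin Δλ = 0.298125
φₘ = atan2(sin φ₁ + sin φ₂, √((cos φ₁ + Bx)² + By²)) = -50.09272°
λₘ = λ₁ + atan2(By, cos φ₁ + Bx) = 0.19639°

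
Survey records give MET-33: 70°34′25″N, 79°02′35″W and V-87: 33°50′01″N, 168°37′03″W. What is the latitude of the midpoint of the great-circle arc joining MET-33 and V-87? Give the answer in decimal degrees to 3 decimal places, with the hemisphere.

MET-33: φ = +70.57361°, λ = -79.04306°
V-87: φ = +33.83361°, λ = -168.61750°
Bx = cos φ₂ cos Δλ = 0.006170,  By = cos φ₂ sin Δλ = -0.830635
φₘ = atan2(sin φ₁ + sin φ₂, √((cos φ₁ + Bx)² + By²)) = 59.11641°
λₘ = λ₁ + atan2(By, cos φ₁ + Bx) = -146.85552°

59.116°N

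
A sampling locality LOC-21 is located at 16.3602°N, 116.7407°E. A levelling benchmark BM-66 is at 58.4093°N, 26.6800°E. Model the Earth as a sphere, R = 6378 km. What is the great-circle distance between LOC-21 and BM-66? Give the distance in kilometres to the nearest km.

Δφ = 42.0491°,  Δλ = -90.0607°
a = sin²(Δφ/2) + cos φ₁ cos φ₂ sin²(Δλ/2) = 0.380299
c = 2·arcsin(√a) = 1.329047 rad = 76.1488°
d = R·c = 6378 × 1.329047 = 8476.7 km

8477 km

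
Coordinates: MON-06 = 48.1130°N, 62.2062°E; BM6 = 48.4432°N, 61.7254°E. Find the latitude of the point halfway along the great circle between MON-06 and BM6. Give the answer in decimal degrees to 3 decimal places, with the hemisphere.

48.278°N

Bx = cos φ₂ cos Δλ = 0.663339,  By = cos φ₂ sin Δλ = -0.005567
φₘ = atan2(sin φ₁ + sin φ₂, √((cos φ₁ + Bx)² + By²)) = 48.27835°
λₘ = λ₁ + atan2(By, cos φ₁ + Bx) = 61.96658°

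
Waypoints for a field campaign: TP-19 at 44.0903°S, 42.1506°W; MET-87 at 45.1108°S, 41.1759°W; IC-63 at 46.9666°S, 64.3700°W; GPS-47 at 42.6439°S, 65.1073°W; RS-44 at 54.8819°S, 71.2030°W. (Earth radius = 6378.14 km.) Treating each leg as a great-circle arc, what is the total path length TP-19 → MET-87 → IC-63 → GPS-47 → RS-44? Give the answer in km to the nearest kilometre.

3852 km

TP-19→MET-87: c = 0.021539 rad, d = 137.38 km
MET-87→IC-63: c = 0.281825 rad, d = 1797.52 km
IC-63→GPS-47: c = 0.075995 rad, d = 484.71 km
GPS-47→RS-44: c = 0.224601 rad, d = 1432.54 km
Total = 137.38 + 1797.52 + 484.71 + 1432.54 = 3852.14 km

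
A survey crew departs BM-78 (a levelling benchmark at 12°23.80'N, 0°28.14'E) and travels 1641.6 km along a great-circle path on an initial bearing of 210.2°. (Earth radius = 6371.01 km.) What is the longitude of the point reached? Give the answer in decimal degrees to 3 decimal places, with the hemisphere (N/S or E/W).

6.896°W

BM-78: φ = +12.39667°, λ = +0.46900°
δ = d/R = 1641.6/6371.01 = 0.257667 rad
φ₂ = arcsin(sin φ₁ cos δ + cos φ₁ sin δ cos θ)
   = arcsin(0.21468·0.96699 + 0.97668·0.25483·-0.86427) = -0.43046°
λ₂ = λ₁ + atan2(sin θ sin δ cos φ₁, cos δ − sin φ₁ sin φ₂) = -6.89577°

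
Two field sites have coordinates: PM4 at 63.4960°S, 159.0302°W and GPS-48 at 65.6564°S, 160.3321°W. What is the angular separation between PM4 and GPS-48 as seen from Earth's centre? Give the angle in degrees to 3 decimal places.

2.231°

Δφ = -2.1604°,  Δλ = -1.3019°
a = sin²(Δφ/2) + cos φ₁ cos φ₂ sin²(Δλ/2) = 0.000379
c = 2·arcsin(√a) = 0.038945 rad = 2.2314°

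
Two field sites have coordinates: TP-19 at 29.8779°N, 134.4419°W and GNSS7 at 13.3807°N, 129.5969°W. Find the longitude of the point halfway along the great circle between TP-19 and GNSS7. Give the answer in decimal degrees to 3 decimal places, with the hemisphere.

Bx = cos φ₂ cos Δλ = 0.969378,  By = cos φ₂ sin Δλ = 0.082168
φₘ = atan2(sin φ₁ + sin φ₂, √((cos φ₁ + Bx)² + By²)) = 21.64680°
λₘ = λ₁ + atan2(By, cos φ₁ + Bx) = -131.88007°

131.880°W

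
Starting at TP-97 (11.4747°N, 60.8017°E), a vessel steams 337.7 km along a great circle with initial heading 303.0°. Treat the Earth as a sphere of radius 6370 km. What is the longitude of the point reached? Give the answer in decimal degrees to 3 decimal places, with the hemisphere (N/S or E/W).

δ = d/R = 337.7/6370 = 0.053014 rad
φ₂ = arcsin(sin φ₁ cos δ + cos φ₁ sin δ cos θ)
   = arcsin(0.19894·0.99860 + 0.98001·0.05299·0.54464) = 13.11692°
λ₂ = λ₁ + atan2(sin θ sin δ cos φ₁, cos δ − sin φ₁ sin φ₂) = 58.18632°

58.186°E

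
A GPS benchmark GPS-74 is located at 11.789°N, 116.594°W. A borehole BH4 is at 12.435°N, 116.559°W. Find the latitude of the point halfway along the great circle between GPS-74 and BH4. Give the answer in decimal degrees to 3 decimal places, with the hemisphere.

Bx = cos φ₂ cos Δλ = 0.976541,  By = cos φ₂ sin Δλ = 0.000597
φₘ = atan2(sin φ₁ + sin φ₂, √((cos φ₁ + Bx)² + By²)) = 12.11200°
λₘ = λ₁ + atan2(By, cos φ₁ + Bx) = -116.57652°

12.112°N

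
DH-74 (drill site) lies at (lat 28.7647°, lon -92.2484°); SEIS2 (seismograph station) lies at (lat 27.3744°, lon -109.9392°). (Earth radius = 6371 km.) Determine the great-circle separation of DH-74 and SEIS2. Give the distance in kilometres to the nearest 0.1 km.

1741.0 km

Δφ = -1.3903°,  Δλ = -17.6908°
a = sin²(Δφ/2) + cos φ₁ cos φ₂ sin²(Δλ/2) = 0.018553
c = 2·arcsin(√a) = 0.273271 rad = 15.6573°
d = R·c = 6371 × 0.273271 = 1741.0 km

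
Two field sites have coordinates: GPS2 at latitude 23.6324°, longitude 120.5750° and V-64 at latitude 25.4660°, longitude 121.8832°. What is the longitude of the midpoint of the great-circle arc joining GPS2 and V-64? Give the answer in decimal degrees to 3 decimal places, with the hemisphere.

Bx = cos φ₂ cos Δλ = 0.902605,  By = cos φ₂ sin Δλ = 0.020612
φₘ = atan2(sin φ₁ + sin φ₂, √((cos φ₁ + Bx)² + By²)) = 24.55061°
λₘ = λ₁ + atan2(By, cos φ₁ + Bx) = 121.22432°

121.224°E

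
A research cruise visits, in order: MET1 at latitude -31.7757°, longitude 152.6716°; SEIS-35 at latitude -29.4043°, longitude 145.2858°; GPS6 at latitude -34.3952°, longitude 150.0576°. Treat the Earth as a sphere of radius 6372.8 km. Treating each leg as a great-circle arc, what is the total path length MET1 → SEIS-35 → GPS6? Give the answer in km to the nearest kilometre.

1469 km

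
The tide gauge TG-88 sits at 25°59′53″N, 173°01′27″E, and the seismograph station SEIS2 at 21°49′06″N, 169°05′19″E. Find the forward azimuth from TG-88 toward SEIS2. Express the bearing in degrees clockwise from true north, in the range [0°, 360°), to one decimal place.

221.5°

TG-88: φ = +25.99806°, λ = +173.02417°
SEIS2: φ = +21.81833°, λ = +169.08861°
Δλ = -3.9356°
y = sin Δλ · cos φ₂ = -0.063718
x = cos φ₁ sin φ₂ − sin φ₁ cos φ₂ cos Δλ = -0.071926
θ = atan2(y, x) = -138.4627° → 221.5373° (mod 360°)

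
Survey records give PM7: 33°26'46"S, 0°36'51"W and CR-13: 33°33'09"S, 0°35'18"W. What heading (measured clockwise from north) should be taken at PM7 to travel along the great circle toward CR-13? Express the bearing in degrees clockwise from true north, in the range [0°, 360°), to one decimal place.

168.6°

PM7: φ = -33.44611°, λ = -0.61417°
CR-13: φ = -33.55250°, λ = -0.58833°
Δλ = 0.0258°
y = sin Δλ · cos φ₂ = 0.000376
x = cos φ₁ sin φ₂ − sin φ₁ cos φ₂ cos Δλ = -0.001857
θ = atan2(y, x) = 168.5603° → 168.5603° (mod 360°)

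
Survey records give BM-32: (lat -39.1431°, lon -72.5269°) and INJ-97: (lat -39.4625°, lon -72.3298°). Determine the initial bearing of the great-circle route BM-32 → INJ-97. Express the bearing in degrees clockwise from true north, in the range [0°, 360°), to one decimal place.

Δλ = 0.1971°
y = sin Δλ · cos φ₂ = 0.002656
x = cos φ₁ sin φ₂ − sin φ₁ cos φ₂ cos Δλ = -0.005577
θ = atan2(y, x) = 154.5373° → 154.5373° (mod 360°)

154.5°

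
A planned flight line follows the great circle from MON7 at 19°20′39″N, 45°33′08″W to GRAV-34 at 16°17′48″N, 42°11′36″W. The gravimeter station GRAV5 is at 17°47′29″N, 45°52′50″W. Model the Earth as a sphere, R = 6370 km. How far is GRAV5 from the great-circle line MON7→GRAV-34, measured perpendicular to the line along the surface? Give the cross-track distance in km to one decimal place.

MON7: φ = +19.34417°, λ = -45.55222°
GRAV-34: φ = +16.29667°, λ = -42.19333°
GRAV5: φ = +17.79139°, λ = -45.88056°
δ₁₃ = central angle MON7→GRAV5 = 0.027640 rad  (haversine)
θ₁₃ = bearing MON7→GRAV5 = 191.387°,  θ₁₂ = bearing MON7→GRAV-34 = 133.096°
dₓₜ = R·arcsin(sin δ₁₃ · sin(θ₁₃ − θ₁₂)) = 6370·arcsin(0.02764·sin(58.291°)) = 149.780 km
|dₓₜ| = 149.780 km

149.8 km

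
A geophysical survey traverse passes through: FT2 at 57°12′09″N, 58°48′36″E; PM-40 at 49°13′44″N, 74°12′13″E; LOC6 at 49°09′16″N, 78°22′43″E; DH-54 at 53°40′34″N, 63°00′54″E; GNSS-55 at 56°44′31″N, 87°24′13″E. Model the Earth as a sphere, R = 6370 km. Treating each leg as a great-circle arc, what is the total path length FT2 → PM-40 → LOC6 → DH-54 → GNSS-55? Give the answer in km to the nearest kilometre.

FT2: φ = +57.20250°, λ = +58.81000°
PM-40: φ = +49.22889°, λ = +74.20361°
LOC6: φ = +49.15444°, λ = +78.37861°
DH-54: φ = +53.67611°, λ = +63.01500°
GNSS-55: φ = +56.74194°, λ = +87.40361°
FT2→PM-40: c = 0.211858 rad, d = 1349.54 km
PM-40→LOC6: c = 0.047633 rad, d = 303.42 km
LOC6→DH-54: c = 0.184418 rad, d = 1174.75 km
DH-54→GNSS-55: c = 0.247283 rad, d = 1575.20 km
Total = 1349.54 + 303.42 + 1174.75 + 1575.20 = 4402.90 km

4403 km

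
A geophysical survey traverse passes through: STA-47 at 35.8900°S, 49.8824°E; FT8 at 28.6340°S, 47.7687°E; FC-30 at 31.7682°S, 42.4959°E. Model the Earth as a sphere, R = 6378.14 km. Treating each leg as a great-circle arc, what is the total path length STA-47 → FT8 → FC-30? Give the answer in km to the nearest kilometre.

1447 km

STA-47→FT8: c = 0.130416 rad, d = 831.81 km
FT8→FC-30: c = 0.096509 rad, d = 615.55 km
Total = 831.81 + 615.55 = 1447.36 km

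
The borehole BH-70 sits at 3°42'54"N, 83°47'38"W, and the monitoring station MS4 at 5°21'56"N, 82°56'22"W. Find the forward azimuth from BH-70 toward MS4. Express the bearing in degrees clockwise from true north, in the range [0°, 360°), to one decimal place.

27.3°

BH-70: φ = +3.71500°, λ = -83.79389°
MS4: φ = +5.36556°, λ = -82.93944°
Δλ = 0.8544°
y = sin Δλ · cos φ₂ = 0.014847
x = cos φ₁ sin φ₂ − sin φ₁ cos φ₂ cos Δλ = 0.028811
θ = atan2(y, x) = 27.2632° → 27.2632° (mod 360°)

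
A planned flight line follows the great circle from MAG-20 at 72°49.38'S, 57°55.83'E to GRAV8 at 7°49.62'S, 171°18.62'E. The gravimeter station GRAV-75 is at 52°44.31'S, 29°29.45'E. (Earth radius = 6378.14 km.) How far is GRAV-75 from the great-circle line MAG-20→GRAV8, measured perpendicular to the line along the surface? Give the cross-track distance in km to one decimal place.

824.5 km

MAG-20: φ = -72.82300°, λ = +57.93050°
GRAV8: φ = -7.82700°, λ = +171.31033°
GRAV-75: φ = -52.73850°, λ = +29.49083°
δ₁₃ = central angle MAG-20→GRAV-75 = 0.408774 rad  (haversine)
θ₁₃ = bearing MAG-20→GRAV-75 = 313.498°,  θ₁₂ = bearing MAG-20→GRAV8 = 114.573°
dₓₜ = R·arcsin(sin δ₁₃ · sin(θ₁₃ − θ₁₂)) = 6378.14·arcsin(0.39748·sin(198.925°)) = -824.521 km
|dₓₜ| = 824.521 km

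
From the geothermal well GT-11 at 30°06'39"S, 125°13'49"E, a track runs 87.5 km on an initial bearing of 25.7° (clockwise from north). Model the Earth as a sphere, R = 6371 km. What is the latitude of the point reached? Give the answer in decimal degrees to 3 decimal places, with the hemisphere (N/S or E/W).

29.401°S

GT-11: φ = -30.11083°, λ = +125.23028°
δ = d/R = 87.5/6371 = 0.013734 rad
φ₂ = arcsin(sin φ₁ cos δ + cos φ₁ sin δ cos θ)
   = arcsin(-0.50167·0.99991 + 0.86506·0.01373·0.90108) = -29.40119°
λ₂ = λ₁ + atan2(sin θ sin δ cos φ₁, cos δ − sin φ₁ sin φ₂) = 125.62197°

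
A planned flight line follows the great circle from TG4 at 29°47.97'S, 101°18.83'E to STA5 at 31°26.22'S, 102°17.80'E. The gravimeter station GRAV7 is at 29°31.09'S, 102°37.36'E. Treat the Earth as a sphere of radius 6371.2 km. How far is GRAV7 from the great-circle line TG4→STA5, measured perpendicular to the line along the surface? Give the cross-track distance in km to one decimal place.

TG4: φ = -29.79950°, λ = +101.31383°
STA5: φ = -31.43700°, λ = +102.29667°
GRAV7: φ = -29.51817°, λ = +102.62267°
δ₁₃ = central angle TG4→GRAV7 = 0.020449 rad  (haversine)
θ₁₃ = bearing TG4→GRAV7 = 76.431°,  θ₁₂ = bearing TG4→STA5 = 152.932°
dₓₜ = R·arcsin(sin δ₁₃ · sin(θ₁₃ − θ₁₂)) = 6371.2·arcsin(0.02045·sin(-76.501°)) = -126.684 km
|dₓₜ| = 126.684 km

126.7 km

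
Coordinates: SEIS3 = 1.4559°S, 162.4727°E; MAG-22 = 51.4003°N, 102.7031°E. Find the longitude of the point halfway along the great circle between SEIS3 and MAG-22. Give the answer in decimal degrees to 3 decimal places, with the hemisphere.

Bx = cos φ₂ cos Δλ = 0.314108,  By = cos φ₂ sin Δλ = -0.539033
φₘ = atan2(sin φ₁ + sin φ₂, √((cos φ₁ + Bx)² + By²)) = 28.03313°
λₘ = λ₁ + atan2(By, cos φ₁ + Bx) = 140.16483°

140.165°E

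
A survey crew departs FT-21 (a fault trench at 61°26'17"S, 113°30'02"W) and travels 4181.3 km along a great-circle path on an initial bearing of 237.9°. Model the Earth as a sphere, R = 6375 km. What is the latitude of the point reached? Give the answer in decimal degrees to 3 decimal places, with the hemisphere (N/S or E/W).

FT-21: φ = -61.43806°, λ = -113.50056°
δ = d/R = 4181.3/6375 = 0.655890 rad
φ₂ = arcsin(sin φ₁ cos δ + cos φ₁ sin δ cos θ)
   = arcsin(-0.87830·0.79251 + 0.47811·0.60986·-0.53140) = -58.32105°
λ₂ = λ₁ + atan2(sin θ sin δ cos φ₁, cos δ − sin φ₁ sin φ₂) = 166.83971°

58.321°S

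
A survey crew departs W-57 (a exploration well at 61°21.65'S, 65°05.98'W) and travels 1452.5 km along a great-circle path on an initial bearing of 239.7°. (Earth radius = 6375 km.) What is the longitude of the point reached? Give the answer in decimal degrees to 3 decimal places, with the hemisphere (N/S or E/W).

93.093°W

W-57: φ = -61.36083°, λ = -65.09967°
δ = d/R = 1452.5/6375 = 0.227843 rad
φ₂ = arcsin(sin φ₁ cos δ + cos φ₁ sin δ cos θ)
   = arcsin(-0.87766·0.97416 + 0.47929·0.22588·-0.50453) = -65.44930°
λ₂ = λ₁ + atan2(sin θ sin δ cos φ₁, cos δ − sin φ₁ sin φ₂) = -93.09287°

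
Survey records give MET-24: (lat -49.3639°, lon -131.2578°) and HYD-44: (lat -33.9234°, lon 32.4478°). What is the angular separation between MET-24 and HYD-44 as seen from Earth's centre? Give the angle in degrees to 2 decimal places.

95.46°

Δφ = 15.4405°,  Δλ = 163.7056°
a = sin²(Δφ/2) + cos φ₁ cos φ₂ sin²(Δλ/2) = 0.547592
c = 2·arcsin(√a) = 1.666125 rad = 95.4619°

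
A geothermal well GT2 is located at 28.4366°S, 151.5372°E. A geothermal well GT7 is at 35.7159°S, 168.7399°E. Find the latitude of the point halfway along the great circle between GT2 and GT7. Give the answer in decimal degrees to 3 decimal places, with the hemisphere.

32.368°S

Bx = cos φ₂ cos Δλ = 0.775600,  By = cos φ₂ sin Δλ = 0.240128
φₘ = atan2(sin φ₁ + sin φ₂, √((cos φ₁ + Bx)² + By²)) = -32.36811°
λₘ = λ₁ + atan2(By, cos φ₁ + Bx) = 159.79306°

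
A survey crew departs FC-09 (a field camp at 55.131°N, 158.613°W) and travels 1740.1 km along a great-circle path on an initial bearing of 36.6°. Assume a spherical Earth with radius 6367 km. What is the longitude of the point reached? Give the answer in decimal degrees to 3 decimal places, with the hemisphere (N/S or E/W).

135.259°W

δ = d/R = 1740.1/6367 = 0.273300 rad
φ₂ = arcsin(sin φ₁ cos δ + cos φ₁ sin δ cos θ)
   = arcsin(0.82046·0.96289 + 0.57170·0.26991·0.80282) = 66.04881°
λ₂ = λ₁ + atan2(sin θ sin δ cos φ₁, cos δ − sin φ₁ sin φ₂) = -135.25886°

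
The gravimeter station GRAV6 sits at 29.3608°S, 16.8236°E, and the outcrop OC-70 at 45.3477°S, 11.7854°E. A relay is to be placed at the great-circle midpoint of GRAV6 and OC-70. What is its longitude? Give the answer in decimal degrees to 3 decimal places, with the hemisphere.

14.575°E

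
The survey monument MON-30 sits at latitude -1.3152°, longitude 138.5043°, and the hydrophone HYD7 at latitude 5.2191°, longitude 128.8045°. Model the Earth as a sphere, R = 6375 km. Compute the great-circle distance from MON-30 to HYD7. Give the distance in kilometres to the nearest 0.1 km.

Δφ = 6.5343°,  Δλ = -9.6998°
a = sin²(Δφ/2) + cos φ₁ cos φ₂ sin²(Δλ/2) = 0.010365
c = 2·arcsin(√a) = 0.203966 rad = 11.6864°
d = R·c = 6375 × 0.203966 = 1300.3 km

1300.3 km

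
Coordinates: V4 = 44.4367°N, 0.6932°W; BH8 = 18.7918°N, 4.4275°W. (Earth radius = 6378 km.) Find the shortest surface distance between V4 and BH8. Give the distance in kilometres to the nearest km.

Δφ = -25.6449°,  Δλ = -3.7343°
a = sin²(Δφ/2) + cos φ₁ cos φ₂ sin²(Δλ/2) = 0.049971
c = 2·arcsin(√a) = 0.450893 rad = 25.8342°
d = R·c = 6378 × 0.450893 = 2875.8 km

2876 km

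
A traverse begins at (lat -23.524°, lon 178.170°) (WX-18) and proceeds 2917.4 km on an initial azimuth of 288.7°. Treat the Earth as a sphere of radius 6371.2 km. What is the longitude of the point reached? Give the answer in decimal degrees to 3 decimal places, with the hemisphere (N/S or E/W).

δ = d/R = 2917.4/6371.2 = 0.457904 rad
φ₂ = arcsin(sin φ₁ cos δ + cos φ₁ sin δ cos θ)
   = arcsin(-0.39913·0.89698 + 0.91689·0.44207·0.32061) = -13.18292°
λ₂ = λ₁ + atan2(sin θ sin δ cos φ₁, cos δ − sin φ₁ sin φ₂) = 152.69824°

152.698°E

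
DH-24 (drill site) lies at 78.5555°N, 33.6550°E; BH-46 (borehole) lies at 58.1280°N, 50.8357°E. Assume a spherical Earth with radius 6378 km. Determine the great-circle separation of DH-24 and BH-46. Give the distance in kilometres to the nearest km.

2358 km

Δφ = -20.4275°,  Δλ = 17.1807°
a = sin²(Δφ/2) + cos φ₁ cos φ₂ sin²(Δλ/2) = 0.033780
c = 2·arcsin(√a) = 0.369690 rad = 21.1817°
d = R·c = 6378 × 0.369690 = 2357.9 km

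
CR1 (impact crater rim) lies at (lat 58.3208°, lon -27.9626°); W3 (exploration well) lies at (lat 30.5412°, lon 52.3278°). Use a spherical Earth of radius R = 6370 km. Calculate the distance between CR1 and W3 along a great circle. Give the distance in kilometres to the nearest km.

6606 km

Δφ = -27.7796°,  Δλ = 80.2904°
a = sin²(Δφ/2) + cos φ₁ cos φ₂ sin²(Δλ/2) = 0.245637
c = 2·arcsin(√a) = 1.037092 rad = 59.4210°
d = R·c = 6370 × 1.037092 = 6606.3 km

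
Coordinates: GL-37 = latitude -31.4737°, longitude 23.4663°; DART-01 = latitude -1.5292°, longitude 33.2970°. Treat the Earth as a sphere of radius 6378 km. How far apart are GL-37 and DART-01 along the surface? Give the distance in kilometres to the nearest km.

3490 km

Δφ = 29.9445°,  Δλ = 9.8307°
a = sin²(Δφ/2) + cos φ₁ cos φ₂ sin²(Δλ/2) = 0.073005
c = 2·arcsin(√a) = 0.547189 rad = 31.3516°
d = R·c = 6378 × 0.547189 = 3490.0 km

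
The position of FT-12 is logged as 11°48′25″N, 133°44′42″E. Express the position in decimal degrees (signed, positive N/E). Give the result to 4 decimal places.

+11.8069°, +133.7450°

lat: 11.8069° N → +11.8069°
lon: 133.7450° E → +133.7450°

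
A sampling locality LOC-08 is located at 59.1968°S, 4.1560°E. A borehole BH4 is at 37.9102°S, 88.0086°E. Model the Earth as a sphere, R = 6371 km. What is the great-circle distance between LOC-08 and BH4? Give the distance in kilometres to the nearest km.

Δφ = 21.2866°,  Δλ = 83.8526°
a = sin²(Δφ/2) + cos φ₁ cos φ₂ sin²(Δλ/2) = 0.214492
c = 2·arcsin(√a) = 0.963054 rad = 55.1789°
d = R·c = 6371 × 0.963054 = 6135.6 km

6136 km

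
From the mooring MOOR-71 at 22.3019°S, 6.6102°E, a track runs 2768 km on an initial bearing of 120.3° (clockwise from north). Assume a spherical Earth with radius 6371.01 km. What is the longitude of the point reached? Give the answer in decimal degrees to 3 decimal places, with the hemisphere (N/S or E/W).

32.207°E

δ = d/R = 2768/6371.01 = 0.434468 rad
φ₂ = arcsin(sin φ₁ cos δ + cos φ₁ sin δ cos θ)
   = arcsin(-0.37949·0.90709 + 0.92520·0.42093·-0.50453) = -32.73227°
λ₂ = λ₁ + atan2(sin θ sin δ cos φ₁, cos δ − sin φ₁ sin φ₂) = 32.20672°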